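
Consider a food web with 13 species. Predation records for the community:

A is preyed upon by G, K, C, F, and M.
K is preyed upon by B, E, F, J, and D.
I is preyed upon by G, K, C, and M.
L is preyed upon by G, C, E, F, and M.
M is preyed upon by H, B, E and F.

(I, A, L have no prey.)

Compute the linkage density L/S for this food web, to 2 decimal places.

L/S = 1.77

There are L = 23 links among S = 13 species.
L/S = 23/13 = 1.7692 ≈ 1.77.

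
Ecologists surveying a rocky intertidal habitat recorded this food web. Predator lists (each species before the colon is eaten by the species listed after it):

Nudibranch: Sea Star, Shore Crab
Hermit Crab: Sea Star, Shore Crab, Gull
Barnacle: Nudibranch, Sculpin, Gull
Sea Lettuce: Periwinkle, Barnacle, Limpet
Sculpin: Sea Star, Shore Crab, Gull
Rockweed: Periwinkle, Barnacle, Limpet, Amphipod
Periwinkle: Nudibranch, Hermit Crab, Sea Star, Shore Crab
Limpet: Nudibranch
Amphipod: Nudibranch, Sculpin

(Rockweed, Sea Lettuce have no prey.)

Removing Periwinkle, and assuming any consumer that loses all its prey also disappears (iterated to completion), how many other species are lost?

Remove Periwinkle.
Round 1: Hermit Crab (all prey gone) → extinct.
No further losses. Total secondary extinctions: 1.

1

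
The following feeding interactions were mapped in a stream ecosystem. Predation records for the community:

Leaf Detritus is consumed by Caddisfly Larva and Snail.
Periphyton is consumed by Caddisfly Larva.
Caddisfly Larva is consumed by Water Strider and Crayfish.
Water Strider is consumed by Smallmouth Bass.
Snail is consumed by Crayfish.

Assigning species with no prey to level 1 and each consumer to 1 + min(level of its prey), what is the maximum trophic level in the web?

4

Basal resources (level 1): Leaf Detritus, Periphyton.
Following each consumer down to its lowest-level prey: Leaf Detritus → Caddisfly Larva → Water Strider → Smallmouth Bass (levels 1 through 4).
All prey of Smallmouth Bass (Water Strider 3) are at level 3 or above, so Smallmouth Bass is at level 1 + 3 = 4.
Every consumer has at least one prey at level 3 or below, so none exceeds level 4.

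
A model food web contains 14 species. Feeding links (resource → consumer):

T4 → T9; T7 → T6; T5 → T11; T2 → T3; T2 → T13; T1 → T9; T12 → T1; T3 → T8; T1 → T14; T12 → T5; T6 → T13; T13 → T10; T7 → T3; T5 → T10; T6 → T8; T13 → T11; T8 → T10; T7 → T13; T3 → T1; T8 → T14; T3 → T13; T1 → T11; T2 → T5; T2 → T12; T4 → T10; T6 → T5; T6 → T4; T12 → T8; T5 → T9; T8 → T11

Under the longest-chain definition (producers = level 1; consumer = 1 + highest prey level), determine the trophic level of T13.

T7 is a producer → level 1.
T6 eats T7 → level 2.
T13 eats T6 (level 2); other prey at levels: T7 1, T2 1, T3 2 → level 3.

Trophic level 3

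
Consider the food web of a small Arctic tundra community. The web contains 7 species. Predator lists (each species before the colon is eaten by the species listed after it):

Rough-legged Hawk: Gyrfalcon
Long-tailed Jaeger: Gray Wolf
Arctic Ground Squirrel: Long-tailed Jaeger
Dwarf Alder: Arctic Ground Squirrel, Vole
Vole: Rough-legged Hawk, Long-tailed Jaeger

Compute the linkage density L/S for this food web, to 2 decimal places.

There are L = 7 links among S = 7 species.
L/S = 7/7 = 1.0000 ≈ 1.00.

L/S = 1.00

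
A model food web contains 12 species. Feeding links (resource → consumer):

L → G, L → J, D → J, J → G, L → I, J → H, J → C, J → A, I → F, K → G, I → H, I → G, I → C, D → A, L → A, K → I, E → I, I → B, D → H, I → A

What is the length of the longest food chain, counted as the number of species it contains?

3 species

One longest chain: D → J → G.
It has 3 species and 2 links.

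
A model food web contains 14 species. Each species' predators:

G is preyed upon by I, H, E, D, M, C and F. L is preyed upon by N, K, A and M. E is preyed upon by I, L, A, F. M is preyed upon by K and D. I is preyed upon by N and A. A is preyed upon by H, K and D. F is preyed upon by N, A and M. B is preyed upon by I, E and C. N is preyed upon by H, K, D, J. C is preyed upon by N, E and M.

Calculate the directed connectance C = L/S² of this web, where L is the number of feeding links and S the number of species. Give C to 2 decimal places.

The web has S = 14 species and L = 35 feeding links.
C = L / S² = 35 / 196 = 0.1786 ≈ 0.18.

C = 0.18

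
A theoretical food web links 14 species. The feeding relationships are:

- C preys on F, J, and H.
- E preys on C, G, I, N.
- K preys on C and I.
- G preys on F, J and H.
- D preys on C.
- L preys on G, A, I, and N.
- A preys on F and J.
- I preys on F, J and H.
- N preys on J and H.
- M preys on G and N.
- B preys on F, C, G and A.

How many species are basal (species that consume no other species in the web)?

3

Basal species (no prey listed): F, H, J.
Count: 3.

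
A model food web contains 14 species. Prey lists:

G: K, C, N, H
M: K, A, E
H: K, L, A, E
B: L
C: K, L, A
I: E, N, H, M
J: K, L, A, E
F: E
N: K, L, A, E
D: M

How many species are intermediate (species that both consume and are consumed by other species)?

4

Intermediate species (has both prey and predators): C, N, H, M.
Count: 4.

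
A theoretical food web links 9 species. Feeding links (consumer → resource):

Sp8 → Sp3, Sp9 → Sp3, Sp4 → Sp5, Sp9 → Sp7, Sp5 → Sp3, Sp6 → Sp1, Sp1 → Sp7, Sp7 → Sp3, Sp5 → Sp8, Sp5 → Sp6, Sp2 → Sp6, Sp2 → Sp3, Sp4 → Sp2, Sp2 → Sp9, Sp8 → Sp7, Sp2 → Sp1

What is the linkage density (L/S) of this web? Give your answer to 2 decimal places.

L/S = 1.78

There are L = 16 links among S = 9 species.
L/S = 16/9 = 1.7778 ≈ 1.78.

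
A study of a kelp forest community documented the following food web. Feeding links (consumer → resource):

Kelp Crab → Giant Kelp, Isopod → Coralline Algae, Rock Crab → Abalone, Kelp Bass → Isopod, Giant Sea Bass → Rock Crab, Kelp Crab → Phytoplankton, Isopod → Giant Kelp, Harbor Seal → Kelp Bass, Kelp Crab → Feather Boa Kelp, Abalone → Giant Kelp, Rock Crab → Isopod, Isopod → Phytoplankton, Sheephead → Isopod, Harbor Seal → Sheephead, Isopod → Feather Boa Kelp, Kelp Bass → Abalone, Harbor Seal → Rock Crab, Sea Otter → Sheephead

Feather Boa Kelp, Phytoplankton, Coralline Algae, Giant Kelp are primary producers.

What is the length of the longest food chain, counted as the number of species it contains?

4 species

One longest chain: Feather Boa Kelp → Isopod → Sheephead → Sea Otter.
It has 4 species and 3 links.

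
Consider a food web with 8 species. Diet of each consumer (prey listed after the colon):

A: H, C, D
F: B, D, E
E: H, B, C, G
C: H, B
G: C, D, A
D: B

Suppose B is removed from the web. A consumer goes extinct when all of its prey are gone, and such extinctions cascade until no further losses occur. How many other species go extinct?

1

Remove B.
Round 1: D (all prey gone) → extinct.
No further losses. Total secondary extinctions: 1.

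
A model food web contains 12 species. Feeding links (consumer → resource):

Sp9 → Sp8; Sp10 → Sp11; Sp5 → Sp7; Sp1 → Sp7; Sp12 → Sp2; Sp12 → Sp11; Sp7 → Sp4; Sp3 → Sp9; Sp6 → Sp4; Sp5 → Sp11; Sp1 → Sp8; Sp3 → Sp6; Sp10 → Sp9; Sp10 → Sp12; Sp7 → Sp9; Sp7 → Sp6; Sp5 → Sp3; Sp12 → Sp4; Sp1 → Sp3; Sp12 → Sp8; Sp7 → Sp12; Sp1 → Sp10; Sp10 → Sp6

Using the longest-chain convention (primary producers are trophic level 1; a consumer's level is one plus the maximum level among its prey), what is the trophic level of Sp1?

Sp4 is a producer → level 1.
Sp6 eats Sp4 → level 2.
Sp10 eats Sp6 (level 2); other prey at levels: Sp11 1, Sp9 2, Sp12 2 → level 3.
Sp1 eats Sp10 (level 3); other prey at levels: Sp8 1, Sp3 3, Sp7 3 → level 4.

Trophic level 4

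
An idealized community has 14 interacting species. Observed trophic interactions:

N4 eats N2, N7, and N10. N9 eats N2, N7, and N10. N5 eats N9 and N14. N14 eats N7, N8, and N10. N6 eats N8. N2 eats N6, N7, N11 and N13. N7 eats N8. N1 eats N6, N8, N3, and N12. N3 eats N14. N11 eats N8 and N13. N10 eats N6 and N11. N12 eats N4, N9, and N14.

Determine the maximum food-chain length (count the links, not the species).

One longest chain: N13 → N11 → N10 → N4 → N12 → N1.
It has 6 species and 5 links.

5 links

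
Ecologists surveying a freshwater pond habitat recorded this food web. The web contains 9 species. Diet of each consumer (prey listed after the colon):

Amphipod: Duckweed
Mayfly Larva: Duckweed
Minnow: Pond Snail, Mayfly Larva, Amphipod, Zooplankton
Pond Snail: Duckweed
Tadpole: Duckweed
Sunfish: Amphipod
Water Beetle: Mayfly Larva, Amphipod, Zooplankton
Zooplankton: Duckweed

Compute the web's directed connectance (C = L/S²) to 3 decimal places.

C = 0.160

The web has S = 9 species and L = 13 feeding links.
C = L / S² = 13 / 81 = 0.1605 ≈ 0.160.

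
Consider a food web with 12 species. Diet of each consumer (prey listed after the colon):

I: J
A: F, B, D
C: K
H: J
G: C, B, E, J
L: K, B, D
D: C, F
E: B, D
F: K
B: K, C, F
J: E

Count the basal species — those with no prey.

Basal species (no prey listed): K.
Count: 1.

1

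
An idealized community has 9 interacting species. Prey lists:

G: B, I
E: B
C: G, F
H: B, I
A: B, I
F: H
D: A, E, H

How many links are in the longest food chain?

One longest chain: B → H → F → C.
It has 4 species and 3 links.

3 links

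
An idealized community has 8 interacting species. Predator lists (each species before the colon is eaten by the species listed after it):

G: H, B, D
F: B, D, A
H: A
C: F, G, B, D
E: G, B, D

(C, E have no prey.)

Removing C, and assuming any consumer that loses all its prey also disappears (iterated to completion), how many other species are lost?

Remove C.
Round 1: F (all prey gone) → extinct.
No further losses. Total secondary extinctions: 1.

1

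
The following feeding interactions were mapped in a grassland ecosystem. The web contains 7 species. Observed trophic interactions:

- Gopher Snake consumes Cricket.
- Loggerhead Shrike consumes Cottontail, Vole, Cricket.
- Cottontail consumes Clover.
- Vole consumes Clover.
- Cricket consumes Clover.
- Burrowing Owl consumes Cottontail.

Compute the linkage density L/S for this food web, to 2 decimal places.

L/S = 1.14

There are L = 8 links among S = 7 species.
L/S = 8/7 = 1.1429 ≈ 1.14.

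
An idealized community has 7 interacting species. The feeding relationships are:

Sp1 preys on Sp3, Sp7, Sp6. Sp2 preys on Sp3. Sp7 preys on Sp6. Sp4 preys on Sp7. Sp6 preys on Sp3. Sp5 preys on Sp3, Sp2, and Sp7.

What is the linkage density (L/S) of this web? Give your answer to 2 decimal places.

L/S = 1.43

There are L = 10 links among S = 7 species.
L/S = 10/7 = 1.4286 ≈ 1.43.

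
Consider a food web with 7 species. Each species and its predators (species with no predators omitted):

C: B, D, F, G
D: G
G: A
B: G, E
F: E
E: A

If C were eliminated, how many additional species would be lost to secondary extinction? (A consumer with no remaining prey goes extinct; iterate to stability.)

Remove C.
Round 1: B (all prey gone), D (all prey gone), F (all prey gone) → extinct.
Round 2: G (all prey gone), E (all prey gone) → extinct.
Round 3: A (all prey gone) → extinct.
No further losses. Total secondary extinctions: 6.

6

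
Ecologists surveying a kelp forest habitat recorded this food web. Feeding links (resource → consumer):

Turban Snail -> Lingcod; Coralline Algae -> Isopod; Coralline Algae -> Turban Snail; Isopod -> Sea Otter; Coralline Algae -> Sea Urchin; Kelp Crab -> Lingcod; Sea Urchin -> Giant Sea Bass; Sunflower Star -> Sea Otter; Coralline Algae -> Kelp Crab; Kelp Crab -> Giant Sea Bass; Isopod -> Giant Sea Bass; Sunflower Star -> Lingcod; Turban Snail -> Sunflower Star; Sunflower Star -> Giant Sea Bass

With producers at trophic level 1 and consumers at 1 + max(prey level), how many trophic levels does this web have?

4

Producers (level 1): Coralline Algae.
Coralline Algae → Turban Snail → Sunflower Star → Sea Otter gives Sea Otter level 4.
No species has a prey at level 4, so no species reaches level 5.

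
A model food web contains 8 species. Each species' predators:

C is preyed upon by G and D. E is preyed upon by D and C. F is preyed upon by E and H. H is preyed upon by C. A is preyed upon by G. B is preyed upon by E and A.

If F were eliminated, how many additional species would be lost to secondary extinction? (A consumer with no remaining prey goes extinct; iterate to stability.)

Remove F.
Round 1: H (all prey gone) → extinct.
No further losses. Total secondary extinctions: 1.

1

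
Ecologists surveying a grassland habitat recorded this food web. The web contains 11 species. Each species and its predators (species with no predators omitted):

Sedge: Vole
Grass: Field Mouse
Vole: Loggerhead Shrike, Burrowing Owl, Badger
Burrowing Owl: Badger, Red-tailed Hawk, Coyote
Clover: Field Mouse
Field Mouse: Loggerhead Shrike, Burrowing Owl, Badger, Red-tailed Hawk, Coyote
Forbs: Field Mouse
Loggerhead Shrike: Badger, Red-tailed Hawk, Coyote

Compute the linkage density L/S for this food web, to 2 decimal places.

L/S = 1.64

There are L = 18 links among S = 11 species.
L/S = 18/11 = 1.6364 ≈ 1.64.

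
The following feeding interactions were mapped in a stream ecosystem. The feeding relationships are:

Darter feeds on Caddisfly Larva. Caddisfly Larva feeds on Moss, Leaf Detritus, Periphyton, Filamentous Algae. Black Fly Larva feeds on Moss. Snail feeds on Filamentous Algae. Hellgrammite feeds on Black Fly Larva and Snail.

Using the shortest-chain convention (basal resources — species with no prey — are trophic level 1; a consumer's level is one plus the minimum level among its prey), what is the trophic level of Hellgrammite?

Trophic level 3

Moss has no prey (basal) → level 1.
Black Fly Larva eats Moss → level 2.
Hellgrammite eats Black Fly Larva → level 3.
No prey of Hellgrammite is below level 2, so 3 is the minimum.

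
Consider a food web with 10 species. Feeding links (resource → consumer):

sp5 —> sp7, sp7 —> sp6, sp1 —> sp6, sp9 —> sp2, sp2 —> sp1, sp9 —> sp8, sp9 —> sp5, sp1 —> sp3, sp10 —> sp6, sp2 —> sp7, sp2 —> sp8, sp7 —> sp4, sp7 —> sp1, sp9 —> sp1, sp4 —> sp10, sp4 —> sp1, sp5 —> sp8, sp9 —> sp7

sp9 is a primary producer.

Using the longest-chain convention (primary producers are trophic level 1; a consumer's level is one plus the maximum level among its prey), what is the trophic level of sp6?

Trophic level 6

sp9 is a producer → level 1.
sp5 eats sp9 → level 2.
sp7 eats sp5 (level 2); other prey at levels: sp9 1, sp2 2 → level 3.
sp4 eats sp7 → level 4.
sp1 eats sp4 (level 4); other prey at levels: sp9 1, sp2 2, sp7 3 → level 5.
sp6 eats sp1 (level 5); other prey at levels: sp7 3, sp10 5 → level 6.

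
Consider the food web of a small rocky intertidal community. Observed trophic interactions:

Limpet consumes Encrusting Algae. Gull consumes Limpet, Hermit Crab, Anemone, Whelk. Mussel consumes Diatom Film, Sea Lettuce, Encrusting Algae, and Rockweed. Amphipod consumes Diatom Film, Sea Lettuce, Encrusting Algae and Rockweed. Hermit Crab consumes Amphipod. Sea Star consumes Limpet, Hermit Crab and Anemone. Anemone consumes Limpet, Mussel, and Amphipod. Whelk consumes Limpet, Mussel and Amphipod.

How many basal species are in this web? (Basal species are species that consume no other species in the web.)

Basal species (no prey listed): Sea Lettuce, Rockweed, Encrusting Algae, Diatom Film.
Count: 4.

4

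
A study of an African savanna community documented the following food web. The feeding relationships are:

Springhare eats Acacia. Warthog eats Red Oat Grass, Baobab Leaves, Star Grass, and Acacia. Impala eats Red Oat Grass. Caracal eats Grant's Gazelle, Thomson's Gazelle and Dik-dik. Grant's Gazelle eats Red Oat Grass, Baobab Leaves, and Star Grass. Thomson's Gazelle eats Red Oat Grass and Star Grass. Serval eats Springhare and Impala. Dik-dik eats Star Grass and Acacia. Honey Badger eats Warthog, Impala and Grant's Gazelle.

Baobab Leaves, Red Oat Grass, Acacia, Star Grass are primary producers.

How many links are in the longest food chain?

One longest chain: Baobab Leaves → Grant's Gazelle → Honey Badger.
It has 3 species and 2 links.

2 links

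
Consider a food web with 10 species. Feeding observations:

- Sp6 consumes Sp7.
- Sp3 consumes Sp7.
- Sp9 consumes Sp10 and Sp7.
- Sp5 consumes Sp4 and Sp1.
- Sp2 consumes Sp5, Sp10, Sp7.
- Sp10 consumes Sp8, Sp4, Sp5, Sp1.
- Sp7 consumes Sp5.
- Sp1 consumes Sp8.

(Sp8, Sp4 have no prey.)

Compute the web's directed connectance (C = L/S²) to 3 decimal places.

The web has S = 10 species and L = 15 feeding links.
C = L / S² = 15 / 100 = 0.1500 ≈ 0.150.

C = 0.150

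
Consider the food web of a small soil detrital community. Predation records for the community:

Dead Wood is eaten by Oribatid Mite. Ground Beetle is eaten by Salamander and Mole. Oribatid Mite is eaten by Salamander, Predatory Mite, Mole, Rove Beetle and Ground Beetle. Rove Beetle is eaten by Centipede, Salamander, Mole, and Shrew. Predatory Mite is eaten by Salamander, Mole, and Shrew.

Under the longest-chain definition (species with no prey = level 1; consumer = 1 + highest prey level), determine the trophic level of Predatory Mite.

Dead Wood has no prey (basal) → level 1.
Oribatid Mite eats Dead Wood → level 2.
Predatory Mite eats Oribatid Mite → level 3.

Trophic level 3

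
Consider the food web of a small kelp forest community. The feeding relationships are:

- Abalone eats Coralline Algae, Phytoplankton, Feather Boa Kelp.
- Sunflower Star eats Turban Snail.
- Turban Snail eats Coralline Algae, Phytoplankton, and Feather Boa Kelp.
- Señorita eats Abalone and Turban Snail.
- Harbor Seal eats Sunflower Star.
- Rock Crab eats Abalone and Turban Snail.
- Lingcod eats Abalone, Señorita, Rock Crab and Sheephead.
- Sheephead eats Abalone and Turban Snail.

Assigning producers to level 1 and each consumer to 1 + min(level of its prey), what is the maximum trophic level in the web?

Producers (level 1): Phytoplankton, Feather Boa Kelp, Coralline Algae.
Following each consumer down to its lowest-level prey: Phytoplankton → Turban Snail → Sunflower Star → Harbor Seal (levels 1 through 4).
All prey of Harbor Seal (Sunflower Star 3) are at level 3 or above, so Harbor Seal is at level 1 + 3 = 4.
Every consumer has at least one prey at level 3 or below, so none exceeds level 4.

4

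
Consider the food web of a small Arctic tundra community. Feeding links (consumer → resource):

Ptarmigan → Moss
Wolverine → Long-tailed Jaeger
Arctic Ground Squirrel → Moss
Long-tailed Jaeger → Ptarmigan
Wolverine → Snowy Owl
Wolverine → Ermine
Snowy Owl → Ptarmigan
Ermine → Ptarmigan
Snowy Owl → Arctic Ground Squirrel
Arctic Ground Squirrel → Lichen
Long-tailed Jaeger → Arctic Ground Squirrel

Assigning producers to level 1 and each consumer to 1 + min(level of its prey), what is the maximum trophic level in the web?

4

Producers (level 1): Lichen, Moss.
Following each consumer down to its lowest-level prey: Moss → Ptarmigan → Snowy Owl → Wolverine (levels 1 through 4).
All prey of Wolverine (Snowy Owl 3, Ermine 3, Long-tailed Jaeger 3) are at level 3 or above, so Wolverine is at level 1 + 3 = 4.
Every consumer has at least one prey at level 3 or below, so none exceeds level 4.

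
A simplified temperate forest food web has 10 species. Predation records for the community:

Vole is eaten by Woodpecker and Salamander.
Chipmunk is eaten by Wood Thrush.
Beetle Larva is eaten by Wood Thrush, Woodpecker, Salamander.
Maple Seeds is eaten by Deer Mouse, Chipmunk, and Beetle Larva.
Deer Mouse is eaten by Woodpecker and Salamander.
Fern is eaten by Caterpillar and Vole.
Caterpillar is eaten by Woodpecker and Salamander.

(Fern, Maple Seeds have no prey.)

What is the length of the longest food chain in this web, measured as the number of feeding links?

One longest chain: Maple Seeds → Beetle Larva → Wood Thrush.
It has 3 species and 2 links.

2 links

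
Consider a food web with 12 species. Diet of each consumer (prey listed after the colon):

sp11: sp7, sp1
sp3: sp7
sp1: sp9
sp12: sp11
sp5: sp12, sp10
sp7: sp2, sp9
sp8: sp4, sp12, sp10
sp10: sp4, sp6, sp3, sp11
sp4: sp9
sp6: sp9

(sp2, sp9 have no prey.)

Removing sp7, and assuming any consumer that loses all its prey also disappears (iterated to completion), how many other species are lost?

1

Remove sp7.
Round 1: sp3 (all prey gone) → extinct.
No further losses. Total secondary extinctions: 1.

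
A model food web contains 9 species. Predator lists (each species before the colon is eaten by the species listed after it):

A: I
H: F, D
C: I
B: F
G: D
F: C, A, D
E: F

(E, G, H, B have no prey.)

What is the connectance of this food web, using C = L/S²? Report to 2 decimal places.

The web has S = 9 species and L = 10 feeding links.
C = L / S² = 10 / 81 = 0.1235 ≈ 0.12.

C = 0.12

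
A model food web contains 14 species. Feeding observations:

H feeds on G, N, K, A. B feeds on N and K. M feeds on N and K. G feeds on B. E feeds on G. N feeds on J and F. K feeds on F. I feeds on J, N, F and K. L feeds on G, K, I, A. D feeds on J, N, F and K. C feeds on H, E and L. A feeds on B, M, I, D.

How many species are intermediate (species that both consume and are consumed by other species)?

11

Intermediate species (has both prey and predators): K, N, M, B, I, D, G, A, H, E, L.
Count: 11.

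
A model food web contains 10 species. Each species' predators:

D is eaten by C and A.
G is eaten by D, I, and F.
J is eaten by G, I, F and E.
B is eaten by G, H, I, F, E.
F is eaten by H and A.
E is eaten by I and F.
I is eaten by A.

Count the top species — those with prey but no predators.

Top species (has prey, but nothing eats it): H, A, C.
Count: 3.

3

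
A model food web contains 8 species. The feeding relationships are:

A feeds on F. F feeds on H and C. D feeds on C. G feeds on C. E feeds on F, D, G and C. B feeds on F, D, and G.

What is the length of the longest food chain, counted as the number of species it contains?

One longest chain: H → F → A.
It has 3 species and 2 links.

3 species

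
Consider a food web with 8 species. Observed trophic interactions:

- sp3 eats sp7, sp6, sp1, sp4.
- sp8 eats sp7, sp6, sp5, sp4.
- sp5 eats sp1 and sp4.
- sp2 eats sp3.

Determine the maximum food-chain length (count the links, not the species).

2 links

One longest chain: sp4 → sp5 → sp8.
It has 3 species and 2 links.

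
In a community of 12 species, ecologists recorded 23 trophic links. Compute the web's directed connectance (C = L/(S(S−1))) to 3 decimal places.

C = 0.174

The web has S = 12 species and L = 23 feeding links.
C = L / (S(S−1)) = 23 / 132 = 0.1742 ≈ 0.174.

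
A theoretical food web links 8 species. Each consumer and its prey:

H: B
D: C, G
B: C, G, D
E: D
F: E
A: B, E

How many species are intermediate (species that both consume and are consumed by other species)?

Intermediate species (has both prey and predators): D, B, E.
Count: 3.

3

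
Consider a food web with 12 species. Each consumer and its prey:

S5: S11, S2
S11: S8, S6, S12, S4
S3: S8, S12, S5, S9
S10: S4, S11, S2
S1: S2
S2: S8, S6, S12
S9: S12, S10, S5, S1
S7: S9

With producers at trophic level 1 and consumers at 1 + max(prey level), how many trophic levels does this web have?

5

Producers (level 1): S8, S6, S12, S4.
S8 → S2 → S1 → S9 → S7 gives S7 level 5.
No species has a prey at level 5, so no species reaches level 6.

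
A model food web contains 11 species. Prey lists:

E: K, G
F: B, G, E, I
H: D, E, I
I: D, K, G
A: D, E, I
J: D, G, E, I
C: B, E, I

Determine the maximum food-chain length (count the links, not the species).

One longest chain: K → E → A.
It has 3 species and 2 links.

2 links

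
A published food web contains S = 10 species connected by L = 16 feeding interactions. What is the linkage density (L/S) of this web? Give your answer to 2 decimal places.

There are L = 16 links among S = 10 species.
L/S = 16/10 = 1.6000 ≈ 1.60.

L/S = 1.60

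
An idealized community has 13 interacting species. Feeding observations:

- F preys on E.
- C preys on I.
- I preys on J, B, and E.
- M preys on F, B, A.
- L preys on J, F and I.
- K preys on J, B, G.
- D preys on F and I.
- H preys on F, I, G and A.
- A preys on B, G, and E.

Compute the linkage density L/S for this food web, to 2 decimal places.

L/S = 1.77

There are L = 23 links among S = 13 species.
L/S = 23/13 = 1.7692 ≈ 1.77.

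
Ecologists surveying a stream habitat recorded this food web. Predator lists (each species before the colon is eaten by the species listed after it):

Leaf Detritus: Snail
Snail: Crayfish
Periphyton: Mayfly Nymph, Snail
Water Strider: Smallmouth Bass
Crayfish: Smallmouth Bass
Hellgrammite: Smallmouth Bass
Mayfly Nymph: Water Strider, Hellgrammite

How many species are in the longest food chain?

4 species

One longest chain: Periphyton → Mayfly Nymph → Water Strider → Smallmouth Bass.
It has 4 species and 3 links.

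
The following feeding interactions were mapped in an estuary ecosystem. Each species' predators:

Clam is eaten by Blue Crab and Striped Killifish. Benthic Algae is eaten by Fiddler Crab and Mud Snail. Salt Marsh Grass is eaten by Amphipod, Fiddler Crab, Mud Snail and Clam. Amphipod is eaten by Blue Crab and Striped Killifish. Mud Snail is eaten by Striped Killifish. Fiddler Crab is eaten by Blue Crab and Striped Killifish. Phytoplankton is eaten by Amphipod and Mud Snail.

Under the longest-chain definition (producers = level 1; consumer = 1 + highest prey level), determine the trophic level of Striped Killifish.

Benthic Algae is a producer → level 1.
Mud Snail eats Benthic Algae (level 1); other prey at levels: Phytoplankton 1, Salt Marsh Grass 1 → level 2.
Striped Killifish eats Mud Snail (level 2); other prey at levels: Fiddler Crab 2, Clam 2, Amphipod 2 → level 3.

Trophic level 3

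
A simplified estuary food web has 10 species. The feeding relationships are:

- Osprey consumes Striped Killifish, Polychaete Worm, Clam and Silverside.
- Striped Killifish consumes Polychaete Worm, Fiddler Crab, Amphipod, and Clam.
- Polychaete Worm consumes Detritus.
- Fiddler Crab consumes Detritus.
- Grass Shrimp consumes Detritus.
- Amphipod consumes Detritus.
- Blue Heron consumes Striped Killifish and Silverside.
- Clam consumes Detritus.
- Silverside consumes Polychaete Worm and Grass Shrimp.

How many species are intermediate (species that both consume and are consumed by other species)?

7

Intermediate species (has both prey and predators): Clam, Polychaete Worm, Amphipod, Grass Shrimp, Fiddler Crab, Striped Killifish, Silverside.
Count: 7.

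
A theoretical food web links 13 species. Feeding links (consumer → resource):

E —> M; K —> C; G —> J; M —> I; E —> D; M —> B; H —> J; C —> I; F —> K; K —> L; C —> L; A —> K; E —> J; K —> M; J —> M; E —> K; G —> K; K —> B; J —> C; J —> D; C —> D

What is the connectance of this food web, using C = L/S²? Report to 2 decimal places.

The web has S = 13 species and L = 21 feeding links.
C = L / S² = 21 / 169 = 0.1243 ≈ 0.12.

C = 0.12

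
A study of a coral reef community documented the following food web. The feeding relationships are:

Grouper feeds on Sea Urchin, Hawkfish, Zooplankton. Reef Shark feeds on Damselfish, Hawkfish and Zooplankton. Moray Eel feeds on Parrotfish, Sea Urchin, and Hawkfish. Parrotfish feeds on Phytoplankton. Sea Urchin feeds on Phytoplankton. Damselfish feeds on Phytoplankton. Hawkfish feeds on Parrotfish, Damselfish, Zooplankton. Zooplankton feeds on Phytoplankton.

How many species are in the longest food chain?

4 species

One longest chain: Phytoplankton → Parrotfish → Hawkfish → Reef Shark.
It has 4 species and 3 links.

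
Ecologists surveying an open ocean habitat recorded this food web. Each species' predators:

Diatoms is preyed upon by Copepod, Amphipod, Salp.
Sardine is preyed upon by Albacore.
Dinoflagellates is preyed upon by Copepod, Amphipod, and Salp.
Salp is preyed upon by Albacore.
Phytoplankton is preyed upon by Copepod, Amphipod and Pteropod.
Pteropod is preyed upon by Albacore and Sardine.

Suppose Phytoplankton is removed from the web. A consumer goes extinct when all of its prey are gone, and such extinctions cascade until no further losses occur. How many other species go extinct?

2

Remove Phytoplankton.
Round 1: Pteropod (all prey gone) → extinct.
Round 2: Sardine (all prey gone) → extinct.
No further losses. Total secondary extinctions: 2.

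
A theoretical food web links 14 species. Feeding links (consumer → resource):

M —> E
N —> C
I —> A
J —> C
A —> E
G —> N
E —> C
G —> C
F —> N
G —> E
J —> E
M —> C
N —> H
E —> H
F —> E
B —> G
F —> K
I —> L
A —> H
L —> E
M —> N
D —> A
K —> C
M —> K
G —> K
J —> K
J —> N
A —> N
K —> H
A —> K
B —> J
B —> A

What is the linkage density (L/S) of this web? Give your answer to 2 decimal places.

There are L = 32 links among S = 14 species.
L/S = 32/14 = 2.2857 ≈ 2.29.

L/S = 2.29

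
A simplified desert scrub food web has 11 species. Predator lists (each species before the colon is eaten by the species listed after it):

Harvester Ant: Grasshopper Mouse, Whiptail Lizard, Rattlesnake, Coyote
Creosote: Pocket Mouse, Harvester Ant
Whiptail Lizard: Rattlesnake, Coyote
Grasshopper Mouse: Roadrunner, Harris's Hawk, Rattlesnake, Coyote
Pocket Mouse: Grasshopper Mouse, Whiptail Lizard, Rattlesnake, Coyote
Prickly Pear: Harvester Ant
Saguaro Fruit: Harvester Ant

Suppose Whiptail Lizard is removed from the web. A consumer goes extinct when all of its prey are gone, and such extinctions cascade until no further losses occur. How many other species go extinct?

Remove Whiptail Lizard.
Every predator of it retains at least one other prey: Rattlesnake still has Pocket Mouse, Harvester Ant, Grasshopper Mouse; Coyote still has Pocket Mouse, Harvester Ant, Grasshopper Mouse.
No consumer loses all prey, so no secondary extinctions occur.

0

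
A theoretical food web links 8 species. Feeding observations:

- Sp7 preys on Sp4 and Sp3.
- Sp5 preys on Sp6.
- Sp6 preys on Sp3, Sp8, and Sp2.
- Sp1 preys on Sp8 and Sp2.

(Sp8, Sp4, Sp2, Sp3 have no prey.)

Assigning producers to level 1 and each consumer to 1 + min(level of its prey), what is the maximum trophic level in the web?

Producers (level 1): Sp8, Sp4, Sp2, Sp3.
Following each consumer down to its lowest-level prey: Sp8 → Sp6 → Sp5 (levels 1 through 3).
All prey of Sp5 (Sp6 2) are at level 2 or above, so Sp5 is at level 1 + 2 = 3.
Every consumer has at least one prey at level 2 or below, so none exceeds level 3.

3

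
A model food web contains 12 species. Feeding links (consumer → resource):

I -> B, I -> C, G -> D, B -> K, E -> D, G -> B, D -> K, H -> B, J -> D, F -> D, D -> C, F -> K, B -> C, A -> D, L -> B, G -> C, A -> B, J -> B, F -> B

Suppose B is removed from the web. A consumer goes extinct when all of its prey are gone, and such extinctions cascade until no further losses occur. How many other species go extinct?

Remove B.
Round 1: H (all prey gone), L (all prey gone) → extinct.
No further losses. Total secondary extinctions: 2.

2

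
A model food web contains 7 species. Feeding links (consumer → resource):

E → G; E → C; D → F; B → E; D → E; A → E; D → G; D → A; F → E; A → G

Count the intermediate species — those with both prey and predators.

3

Intermediate species (has both prey and predators): E, F, A.
Count: 3.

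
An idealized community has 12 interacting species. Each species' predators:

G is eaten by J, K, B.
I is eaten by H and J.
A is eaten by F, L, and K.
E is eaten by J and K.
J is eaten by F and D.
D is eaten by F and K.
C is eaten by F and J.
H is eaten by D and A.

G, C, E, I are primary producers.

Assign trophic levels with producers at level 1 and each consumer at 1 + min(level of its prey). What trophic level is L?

I is a producer → level 1.
H eats I → level 2.
A eats H → level 3.
L eats A → level 4.
No prey of L is below level 3, so 4 is the minimum.

Trophic level 4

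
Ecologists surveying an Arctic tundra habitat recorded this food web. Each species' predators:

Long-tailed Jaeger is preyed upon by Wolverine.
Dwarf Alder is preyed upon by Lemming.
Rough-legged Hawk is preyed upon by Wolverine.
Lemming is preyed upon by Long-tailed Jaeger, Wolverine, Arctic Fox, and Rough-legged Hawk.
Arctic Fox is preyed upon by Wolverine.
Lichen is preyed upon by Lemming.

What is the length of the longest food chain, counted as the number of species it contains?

One longest chain: Dwarf Alder → Lemming → Long-tailed Jaeger → Wolverine.
It has 4 species and 3 links.

4 species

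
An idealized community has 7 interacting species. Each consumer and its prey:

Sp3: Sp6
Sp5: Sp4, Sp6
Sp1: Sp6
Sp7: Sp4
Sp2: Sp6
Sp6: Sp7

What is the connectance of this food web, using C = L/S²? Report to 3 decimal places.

C = 0.143

The web has S = 7 species and L = 7 feeding links.
C = L / S² = 7 / 49 = 0.1429 ≈ 0.143.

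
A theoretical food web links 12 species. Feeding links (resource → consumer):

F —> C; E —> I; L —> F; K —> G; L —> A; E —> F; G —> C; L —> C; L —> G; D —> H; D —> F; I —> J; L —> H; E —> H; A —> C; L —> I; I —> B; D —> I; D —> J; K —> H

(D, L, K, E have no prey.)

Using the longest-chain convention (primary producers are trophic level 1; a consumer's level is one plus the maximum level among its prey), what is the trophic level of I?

D is a producer → level 1.
I eats D (level 1); other prey at levels: L 1, E 1 → level 2.

Trophic level 2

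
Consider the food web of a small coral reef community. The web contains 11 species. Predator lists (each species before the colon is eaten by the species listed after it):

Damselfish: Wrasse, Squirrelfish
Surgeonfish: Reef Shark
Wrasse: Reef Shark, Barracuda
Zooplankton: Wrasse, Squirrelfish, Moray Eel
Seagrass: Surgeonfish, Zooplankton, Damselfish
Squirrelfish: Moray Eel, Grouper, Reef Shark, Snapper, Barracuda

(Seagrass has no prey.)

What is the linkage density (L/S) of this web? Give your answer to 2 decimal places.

L/S = 1.45

There are L = 16 links among S = 11 species.
L/S = 16/11 = 1.4545 ≈ 1.45.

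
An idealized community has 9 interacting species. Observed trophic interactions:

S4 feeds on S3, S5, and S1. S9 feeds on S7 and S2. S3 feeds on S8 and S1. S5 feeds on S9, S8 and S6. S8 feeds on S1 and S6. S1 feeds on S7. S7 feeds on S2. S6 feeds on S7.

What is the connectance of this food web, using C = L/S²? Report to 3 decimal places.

The web has S = 9 species and L = 15 feeding links.
C = L / S² = 15 / 81 = 0.1852 ≈ 0.185.

C = 0.185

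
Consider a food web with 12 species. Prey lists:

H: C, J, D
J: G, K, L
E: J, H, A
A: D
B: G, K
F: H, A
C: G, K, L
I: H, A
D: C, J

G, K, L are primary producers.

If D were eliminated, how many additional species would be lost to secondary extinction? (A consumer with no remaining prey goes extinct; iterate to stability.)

1

Remove D.
Round 1: A (all prey gone) → extinct.
No further losses. Total secondary extinctions: 1.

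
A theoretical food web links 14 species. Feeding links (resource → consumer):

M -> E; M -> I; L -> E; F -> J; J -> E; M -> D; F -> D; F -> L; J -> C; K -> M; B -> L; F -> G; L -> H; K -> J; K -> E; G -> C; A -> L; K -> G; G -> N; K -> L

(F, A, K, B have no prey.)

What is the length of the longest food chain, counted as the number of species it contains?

3 species

One longest chain: K → M → D.
It has 3 species and 2 links.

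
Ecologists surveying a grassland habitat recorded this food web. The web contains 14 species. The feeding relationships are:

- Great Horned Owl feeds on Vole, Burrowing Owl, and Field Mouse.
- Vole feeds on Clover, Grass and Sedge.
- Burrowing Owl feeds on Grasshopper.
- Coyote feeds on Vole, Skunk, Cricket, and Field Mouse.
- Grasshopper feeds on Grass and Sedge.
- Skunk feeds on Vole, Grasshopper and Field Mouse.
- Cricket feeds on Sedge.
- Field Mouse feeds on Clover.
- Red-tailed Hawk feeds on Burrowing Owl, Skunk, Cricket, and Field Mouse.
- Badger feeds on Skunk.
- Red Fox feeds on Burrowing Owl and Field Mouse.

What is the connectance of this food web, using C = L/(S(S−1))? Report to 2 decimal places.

C = 0.14

The web has S = 14 species and L = 25 feeding links.
C = L / (S(S−1)) = 25 / 182 = 0.1374 ≈ 0.14.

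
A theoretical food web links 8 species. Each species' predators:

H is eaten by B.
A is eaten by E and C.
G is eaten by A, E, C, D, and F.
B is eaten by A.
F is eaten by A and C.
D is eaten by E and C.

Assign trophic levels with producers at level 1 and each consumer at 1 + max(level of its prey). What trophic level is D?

G is a producer → level 1.
D eats G → level 2.

Trophic level 2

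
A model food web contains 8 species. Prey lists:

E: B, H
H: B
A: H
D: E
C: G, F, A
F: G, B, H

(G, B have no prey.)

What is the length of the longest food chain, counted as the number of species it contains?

One longest chain: B → H → E → D.
It has 4 species and 3 links.

4 species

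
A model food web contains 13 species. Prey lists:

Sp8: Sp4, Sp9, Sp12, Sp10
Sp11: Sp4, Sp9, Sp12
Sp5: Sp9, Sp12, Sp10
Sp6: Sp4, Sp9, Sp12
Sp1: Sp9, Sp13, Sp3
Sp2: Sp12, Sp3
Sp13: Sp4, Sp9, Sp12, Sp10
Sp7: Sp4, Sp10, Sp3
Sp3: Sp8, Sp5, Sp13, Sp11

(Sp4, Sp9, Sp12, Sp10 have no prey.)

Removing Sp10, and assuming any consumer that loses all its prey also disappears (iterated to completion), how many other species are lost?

0

Remove Sp10.
Every predator of it retains at least one other prey: Sp8 still has Sp4, Sp9, Sp12; Sp5 still has Sp9, Sp12; Sp13 still has Sp4, Sp9, Sp12; Sp7 still has Sp4, Sp3.
No consumer loses all prey, so no secondary extinctions occur.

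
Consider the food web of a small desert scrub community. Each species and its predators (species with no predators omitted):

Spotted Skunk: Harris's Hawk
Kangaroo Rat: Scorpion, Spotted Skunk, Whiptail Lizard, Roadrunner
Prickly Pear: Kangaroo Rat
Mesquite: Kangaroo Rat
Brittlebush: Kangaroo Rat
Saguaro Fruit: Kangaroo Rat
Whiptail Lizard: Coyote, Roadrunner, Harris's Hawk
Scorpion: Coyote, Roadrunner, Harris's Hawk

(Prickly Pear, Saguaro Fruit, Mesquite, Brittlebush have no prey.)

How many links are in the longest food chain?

3 links

One longest chain: Prickly Pear → Kangaroo Rat → Scorpion → Coyote.
It has 4 species and 3 links.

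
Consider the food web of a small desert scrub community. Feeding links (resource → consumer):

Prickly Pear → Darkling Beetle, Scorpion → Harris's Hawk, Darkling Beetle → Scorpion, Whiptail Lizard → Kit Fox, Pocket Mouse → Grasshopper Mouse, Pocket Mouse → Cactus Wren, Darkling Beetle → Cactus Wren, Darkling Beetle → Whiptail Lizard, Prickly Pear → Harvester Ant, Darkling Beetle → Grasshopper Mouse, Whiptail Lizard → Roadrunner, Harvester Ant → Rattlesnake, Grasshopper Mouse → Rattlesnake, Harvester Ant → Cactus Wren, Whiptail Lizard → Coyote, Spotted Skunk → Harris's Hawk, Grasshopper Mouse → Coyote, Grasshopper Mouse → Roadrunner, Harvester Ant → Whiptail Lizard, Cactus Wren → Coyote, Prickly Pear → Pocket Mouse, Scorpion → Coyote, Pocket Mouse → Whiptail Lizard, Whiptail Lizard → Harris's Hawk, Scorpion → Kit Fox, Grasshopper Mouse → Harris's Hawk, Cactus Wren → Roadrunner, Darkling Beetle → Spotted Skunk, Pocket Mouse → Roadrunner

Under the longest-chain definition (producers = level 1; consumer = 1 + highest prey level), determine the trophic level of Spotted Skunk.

Prickly Pear is a producer → level 1.
Darkling Beetle eats Prickly Pear → level 2.
Spotted Skunk eats Darkling Beetle → level 3.

Trophic level 3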